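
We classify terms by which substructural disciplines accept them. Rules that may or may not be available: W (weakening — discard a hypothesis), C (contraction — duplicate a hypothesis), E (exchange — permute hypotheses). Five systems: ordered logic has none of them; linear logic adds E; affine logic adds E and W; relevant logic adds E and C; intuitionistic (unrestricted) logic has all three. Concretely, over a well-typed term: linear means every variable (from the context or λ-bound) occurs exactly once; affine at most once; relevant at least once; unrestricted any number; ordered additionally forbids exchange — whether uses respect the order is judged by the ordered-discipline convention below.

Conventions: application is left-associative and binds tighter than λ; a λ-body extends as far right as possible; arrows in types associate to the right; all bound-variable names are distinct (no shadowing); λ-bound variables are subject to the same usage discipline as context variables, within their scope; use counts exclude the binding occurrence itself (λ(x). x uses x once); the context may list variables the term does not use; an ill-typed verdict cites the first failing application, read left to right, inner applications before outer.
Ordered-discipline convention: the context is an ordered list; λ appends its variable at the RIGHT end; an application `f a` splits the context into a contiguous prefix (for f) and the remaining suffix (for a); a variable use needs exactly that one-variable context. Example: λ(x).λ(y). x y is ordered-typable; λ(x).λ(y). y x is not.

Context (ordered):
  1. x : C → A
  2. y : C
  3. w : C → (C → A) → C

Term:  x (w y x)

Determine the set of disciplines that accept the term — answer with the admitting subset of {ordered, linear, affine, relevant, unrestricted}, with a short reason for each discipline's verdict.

admitted in: relevant, unrestricted
use counts: x: 2, y: 1, w: 1
left-to-right use order: x, w, y, x
typing: the term checks, with type A
ordered: ✗ — repeated use of x ×2
linear: ✗ — repeated use of x ×2
affine: ✗ — repeated use of x ×2
relevant: ✓ — at least one use each (x, y, w)
unrestricted: ✓ — well-typed at A; no restrictions here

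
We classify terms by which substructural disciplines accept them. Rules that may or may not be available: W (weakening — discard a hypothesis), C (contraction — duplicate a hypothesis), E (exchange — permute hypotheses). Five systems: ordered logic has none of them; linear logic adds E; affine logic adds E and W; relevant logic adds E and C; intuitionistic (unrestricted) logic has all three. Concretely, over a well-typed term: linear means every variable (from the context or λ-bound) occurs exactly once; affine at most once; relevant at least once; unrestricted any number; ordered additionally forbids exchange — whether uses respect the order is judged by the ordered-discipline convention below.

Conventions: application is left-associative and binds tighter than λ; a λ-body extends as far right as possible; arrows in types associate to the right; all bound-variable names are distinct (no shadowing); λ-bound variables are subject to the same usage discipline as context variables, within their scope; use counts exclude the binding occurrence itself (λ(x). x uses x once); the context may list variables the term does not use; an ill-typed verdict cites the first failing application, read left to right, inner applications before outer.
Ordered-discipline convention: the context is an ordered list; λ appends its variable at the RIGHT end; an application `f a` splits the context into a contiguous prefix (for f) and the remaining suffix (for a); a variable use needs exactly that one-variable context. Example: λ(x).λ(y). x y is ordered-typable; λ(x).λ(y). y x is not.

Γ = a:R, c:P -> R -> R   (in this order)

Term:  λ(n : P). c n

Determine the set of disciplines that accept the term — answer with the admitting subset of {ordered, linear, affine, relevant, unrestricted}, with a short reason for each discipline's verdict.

admitted by: affine, unrestricted
usage: a=0, c=1, n (bound)=1
use order (left to right): c, n
typing: the term checks, with type P -> R -> R
ordered: ✗, a left unused
linear: ✗, a left unused
affine: ✓, a, c, n: no repeats, contraction unneeded
relevant: ✗, a left unused
unrestricted: ✓, simply typable at P -> R -> R; W, C, E all held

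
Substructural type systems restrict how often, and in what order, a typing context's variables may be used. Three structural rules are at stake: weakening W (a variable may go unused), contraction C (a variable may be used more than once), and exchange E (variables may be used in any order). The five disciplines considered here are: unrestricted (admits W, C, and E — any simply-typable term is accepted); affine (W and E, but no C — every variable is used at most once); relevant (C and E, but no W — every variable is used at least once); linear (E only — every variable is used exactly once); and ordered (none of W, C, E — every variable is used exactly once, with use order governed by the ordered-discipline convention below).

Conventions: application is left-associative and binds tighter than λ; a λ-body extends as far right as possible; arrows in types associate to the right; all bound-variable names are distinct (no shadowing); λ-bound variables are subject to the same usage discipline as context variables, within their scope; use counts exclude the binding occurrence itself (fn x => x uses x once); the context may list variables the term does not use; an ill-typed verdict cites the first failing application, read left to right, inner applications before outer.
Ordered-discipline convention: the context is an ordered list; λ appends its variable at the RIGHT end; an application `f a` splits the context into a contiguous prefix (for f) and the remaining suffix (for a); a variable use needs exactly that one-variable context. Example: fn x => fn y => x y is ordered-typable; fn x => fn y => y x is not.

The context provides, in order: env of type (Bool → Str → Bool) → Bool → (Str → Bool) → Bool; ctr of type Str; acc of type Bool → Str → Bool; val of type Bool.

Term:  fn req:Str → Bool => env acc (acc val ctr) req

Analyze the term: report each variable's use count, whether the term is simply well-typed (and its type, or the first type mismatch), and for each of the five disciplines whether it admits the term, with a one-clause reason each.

counts: env ×1; ctr ×1; acc ×2; val ×1; req (bound) ×1
order of uses: env, acc, acc, val, ctr, req
typing: the term checks, with type (Str → Bool) → Bool
ordered: ✗ — acc ×2 used more than once (contraction)
linear: ✗ — acc ×2 used more than once (contraction)
affine: ✗ — acc ×2 used more than once (contraction)
relevant: ✓ — env, ctr, acc, val, req: all used, weakening unneeded
unrestricted: ✓ — well-typed at (Str → Bool) → Bool; no restrictions here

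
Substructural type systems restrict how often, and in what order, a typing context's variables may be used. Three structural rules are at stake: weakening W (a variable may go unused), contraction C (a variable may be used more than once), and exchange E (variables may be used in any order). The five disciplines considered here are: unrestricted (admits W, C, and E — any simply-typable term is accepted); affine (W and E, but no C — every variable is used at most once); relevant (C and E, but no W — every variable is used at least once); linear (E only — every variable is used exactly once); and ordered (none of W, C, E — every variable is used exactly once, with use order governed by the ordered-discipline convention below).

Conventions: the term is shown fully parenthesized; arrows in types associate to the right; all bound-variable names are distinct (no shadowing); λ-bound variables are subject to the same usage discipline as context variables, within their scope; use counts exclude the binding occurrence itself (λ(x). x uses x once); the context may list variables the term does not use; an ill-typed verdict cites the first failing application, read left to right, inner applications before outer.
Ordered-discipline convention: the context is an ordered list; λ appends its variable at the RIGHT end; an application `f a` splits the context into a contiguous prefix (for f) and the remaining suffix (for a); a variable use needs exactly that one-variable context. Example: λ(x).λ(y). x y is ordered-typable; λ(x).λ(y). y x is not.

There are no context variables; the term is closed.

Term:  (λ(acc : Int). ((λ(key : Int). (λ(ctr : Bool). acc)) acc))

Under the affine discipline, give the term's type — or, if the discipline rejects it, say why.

not well-typed under affine — acc ×2 used more than once (contraction)
variable uses: acc (bound): 2×; key (bound): 0×; ctr (bound): 0×
order of uses: acc, acc
typing: well-typed — term : Int → Bool → Int
across the five disciplines: ordered ✗ · linear ✗ · affine ✗ · relevant ✗ · unrestricted ✓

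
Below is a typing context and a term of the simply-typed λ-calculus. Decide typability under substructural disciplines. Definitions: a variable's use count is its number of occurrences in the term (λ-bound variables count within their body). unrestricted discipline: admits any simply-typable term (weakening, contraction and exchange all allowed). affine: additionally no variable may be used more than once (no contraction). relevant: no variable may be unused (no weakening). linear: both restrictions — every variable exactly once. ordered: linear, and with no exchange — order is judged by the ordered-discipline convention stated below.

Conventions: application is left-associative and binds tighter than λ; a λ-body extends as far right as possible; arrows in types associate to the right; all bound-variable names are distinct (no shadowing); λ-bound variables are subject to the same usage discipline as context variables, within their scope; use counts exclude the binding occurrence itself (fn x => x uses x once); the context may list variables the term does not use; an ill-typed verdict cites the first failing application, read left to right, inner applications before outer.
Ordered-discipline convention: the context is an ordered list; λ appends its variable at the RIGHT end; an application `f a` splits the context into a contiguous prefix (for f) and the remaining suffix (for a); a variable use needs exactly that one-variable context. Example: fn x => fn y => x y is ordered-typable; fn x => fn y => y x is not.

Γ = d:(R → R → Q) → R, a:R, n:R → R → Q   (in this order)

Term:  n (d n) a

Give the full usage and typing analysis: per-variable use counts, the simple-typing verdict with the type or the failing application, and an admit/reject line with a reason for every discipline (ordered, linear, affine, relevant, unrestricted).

counts: d: 1, a: 1, n: 2
uses in reading order: n, d, n, a
typing: well-typed — term : Q
ordered: ✗ — uses contraction: n ×2
linear: ✗ — uses contraction: n ×2
affine: ✗ — uses contraction: n ×2
relevant: ✓ — none of d, a, n goes unused
unrestricted: ✓ — type-checks (Q) and nothing is barred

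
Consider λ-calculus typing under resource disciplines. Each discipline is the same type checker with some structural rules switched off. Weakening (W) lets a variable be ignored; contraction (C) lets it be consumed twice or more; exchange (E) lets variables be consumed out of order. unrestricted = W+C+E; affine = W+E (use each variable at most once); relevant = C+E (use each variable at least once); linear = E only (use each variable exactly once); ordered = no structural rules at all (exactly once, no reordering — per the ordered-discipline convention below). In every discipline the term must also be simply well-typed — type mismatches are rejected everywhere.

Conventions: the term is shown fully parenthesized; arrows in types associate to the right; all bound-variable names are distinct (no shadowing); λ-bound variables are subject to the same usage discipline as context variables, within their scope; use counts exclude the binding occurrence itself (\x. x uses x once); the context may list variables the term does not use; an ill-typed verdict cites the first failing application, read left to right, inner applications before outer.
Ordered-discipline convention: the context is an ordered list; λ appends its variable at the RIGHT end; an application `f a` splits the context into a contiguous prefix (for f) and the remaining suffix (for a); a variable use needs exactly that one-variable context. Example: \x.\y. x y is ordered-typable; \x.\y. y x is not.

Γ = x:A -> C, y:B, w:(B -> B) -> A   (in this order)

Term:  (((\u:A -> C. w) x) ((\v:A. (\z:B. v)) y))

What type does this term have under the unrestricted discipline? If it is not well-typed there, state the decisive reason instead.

not well-typed under unrestricted — not simply typable
counts: x: 1, y: 1, w: 1, u [bound]: 0, v [bound]: 1, z [bound]: 0
use order (left to right): w, x, v, y
typing: ill-typed: an argument B mismatches the expected A
across the five disciplines: ordered ✗, linear ✗, affine ✗, relevant ✗, unrestricted ✗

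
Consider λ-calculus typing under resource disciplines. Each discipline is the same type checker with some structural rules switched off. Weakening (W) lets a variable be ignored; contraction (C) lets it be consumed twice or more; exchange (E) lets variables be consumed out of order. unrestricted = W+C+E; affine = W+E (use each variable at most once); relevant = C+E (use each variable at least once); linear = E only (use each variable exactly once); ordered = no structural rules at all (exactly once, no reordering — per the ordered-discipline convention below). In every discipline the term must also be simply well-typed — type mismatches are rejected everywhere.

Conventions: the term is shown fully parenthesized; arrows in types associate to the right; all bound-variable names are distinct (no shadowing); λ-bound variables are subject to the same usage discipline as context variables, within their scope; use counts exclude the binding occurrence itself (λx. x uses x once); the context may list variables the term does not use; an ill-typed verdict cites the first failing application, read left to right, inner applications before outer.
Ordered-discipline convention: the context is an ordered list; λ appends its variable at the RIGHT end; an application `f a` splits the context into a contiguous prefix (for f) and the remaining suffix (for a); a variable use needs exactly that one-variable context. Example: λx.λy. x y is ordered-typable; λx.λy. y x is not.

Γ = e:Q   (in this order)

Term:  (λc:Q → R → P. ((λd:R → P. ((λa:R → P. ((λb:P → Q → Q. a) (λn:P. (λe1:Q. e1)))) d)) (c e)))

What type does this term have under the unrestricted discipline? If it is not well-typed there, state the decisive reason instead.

term : (Q → R → P) → R → P
counts: e=1; c (bound)=1; d (bound)=1; a (bound)=1; b (bound)=0; n (bound)=0; e1 (bound)=1
uses in reading order: a, e1, d, c, e
typing: ✓ — (Q → R → P) → R → P
across the five disciplines: ordered ✗ · linear ✗ · affine ✓ · relevant ✗ · unrestricted ✓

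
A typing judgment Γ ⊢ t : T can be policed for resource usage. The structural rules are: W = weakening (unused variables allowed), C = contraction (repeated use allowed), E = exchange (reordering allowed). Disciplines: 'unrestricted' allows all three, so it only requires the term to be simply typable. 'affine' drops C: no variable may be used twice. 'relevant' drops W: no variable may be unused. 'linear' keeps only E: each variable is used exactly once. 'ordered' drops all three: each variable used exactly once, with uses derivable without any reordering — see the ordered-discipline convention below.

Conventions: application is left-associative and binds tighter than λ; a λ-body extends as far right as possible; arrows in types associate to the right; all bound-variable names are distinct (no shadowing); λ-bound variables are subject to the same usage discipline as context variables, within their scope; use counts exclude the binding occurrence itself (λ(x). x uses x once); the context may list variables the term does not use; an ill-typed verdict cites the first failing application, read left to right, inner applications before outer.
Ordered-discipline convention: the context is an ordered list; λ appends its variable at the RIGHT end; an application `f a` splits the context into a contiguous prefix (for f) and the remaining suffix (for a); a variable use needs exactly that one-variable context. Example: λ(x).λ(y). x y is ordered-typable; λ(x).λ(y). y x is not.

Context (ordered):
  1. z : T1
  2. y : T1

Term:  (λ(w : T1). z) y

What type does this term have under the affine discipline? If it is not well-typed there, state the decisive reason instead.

term : T1
use counts: z: 1×; y: 1×; w (bound): 0×
left-to-right use order: z, y
typing: ✓ — T1
summary: ordered ✗, linear ✗, affine ✓, relevant ✗, unrestricted ✓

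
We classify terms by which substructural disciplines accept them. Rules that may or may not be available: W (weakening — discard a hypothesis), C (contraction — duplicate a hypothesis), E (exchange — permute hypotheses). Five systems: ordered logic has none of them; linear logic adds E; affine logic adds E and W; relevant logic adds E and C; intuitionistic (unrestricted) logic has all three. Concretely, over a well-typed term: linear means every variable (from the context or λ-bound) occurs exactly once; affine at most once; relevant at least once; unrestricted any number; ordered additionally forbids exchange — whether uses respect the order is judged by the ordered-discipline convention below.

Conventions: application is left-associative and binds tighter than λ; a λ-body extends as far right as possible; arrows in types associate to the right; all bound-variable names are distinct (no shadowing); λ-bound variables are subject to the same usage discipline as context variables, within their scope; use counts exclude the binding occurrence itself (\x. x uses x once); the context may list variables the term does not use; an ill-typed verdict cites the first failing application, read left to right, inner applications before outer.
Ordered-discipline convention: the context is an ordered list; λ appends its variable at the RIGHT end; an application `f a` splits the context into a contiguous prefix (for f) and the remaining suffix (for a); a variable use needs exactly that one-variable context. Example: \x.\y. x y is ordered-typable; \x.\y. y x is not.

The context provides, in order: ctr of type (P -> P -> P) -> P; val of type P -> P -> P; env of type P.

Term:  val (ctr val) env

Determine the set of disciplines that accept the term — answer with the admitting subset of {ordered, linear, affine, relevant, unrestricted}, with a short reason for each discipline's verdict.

admitted in: relevant, unrestricted
variable uses: ctr: 1×; val: 2×; env: 1×
uses in reading order: val, ctr, val, env
typing: well-typed at P
ordered: ✗ — needs contraction — val ×2
linear: ✗ — needs contraction — val ×2
affine: ✗ — needs contraction — val ×2
relevant: ✓ — none of ctr, val, env goes unused
unrestricted: ✓ — typability at P is all that's needed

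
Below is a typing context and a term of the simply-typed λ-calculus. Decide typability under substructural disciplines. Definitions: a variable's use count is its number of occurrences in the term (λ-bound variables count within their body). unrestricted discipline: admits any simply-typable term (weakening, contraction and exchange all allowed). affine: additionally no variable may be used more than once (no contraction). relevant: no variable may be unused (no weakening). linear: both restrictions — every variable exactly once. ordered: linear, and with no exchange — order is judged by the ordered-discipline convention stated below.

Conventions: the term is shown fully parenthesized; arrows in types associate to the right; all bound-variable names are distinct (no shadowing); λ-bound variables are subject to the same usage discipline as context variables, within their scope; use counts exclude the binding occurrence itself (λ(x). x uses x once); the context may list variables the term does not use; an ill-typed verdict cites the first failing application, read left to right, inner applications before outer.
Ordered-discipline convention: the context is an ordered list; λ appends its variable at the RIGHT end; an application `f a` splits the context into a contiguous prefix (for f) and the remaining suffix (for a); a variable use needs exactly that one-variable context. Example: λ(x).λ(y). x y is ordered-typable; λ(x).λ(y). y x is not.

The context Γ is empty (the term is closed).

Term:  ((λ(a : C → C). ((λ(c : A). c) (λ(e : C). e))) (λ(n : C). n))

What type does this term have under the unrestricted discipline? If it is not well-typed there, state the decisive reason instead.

not well-typed under unrestricted — fails simple typing
use counts: a [bound] ×0; c [bound] ×1; e [bound] ×1; n [bound] ×1
uses in reading order: c, e, n
typing: ill-typed: an application expects A but receives C → C
all disciplines: ordered ✗; linear ✗; affine ✗; relevant ✗; unrestricted ✗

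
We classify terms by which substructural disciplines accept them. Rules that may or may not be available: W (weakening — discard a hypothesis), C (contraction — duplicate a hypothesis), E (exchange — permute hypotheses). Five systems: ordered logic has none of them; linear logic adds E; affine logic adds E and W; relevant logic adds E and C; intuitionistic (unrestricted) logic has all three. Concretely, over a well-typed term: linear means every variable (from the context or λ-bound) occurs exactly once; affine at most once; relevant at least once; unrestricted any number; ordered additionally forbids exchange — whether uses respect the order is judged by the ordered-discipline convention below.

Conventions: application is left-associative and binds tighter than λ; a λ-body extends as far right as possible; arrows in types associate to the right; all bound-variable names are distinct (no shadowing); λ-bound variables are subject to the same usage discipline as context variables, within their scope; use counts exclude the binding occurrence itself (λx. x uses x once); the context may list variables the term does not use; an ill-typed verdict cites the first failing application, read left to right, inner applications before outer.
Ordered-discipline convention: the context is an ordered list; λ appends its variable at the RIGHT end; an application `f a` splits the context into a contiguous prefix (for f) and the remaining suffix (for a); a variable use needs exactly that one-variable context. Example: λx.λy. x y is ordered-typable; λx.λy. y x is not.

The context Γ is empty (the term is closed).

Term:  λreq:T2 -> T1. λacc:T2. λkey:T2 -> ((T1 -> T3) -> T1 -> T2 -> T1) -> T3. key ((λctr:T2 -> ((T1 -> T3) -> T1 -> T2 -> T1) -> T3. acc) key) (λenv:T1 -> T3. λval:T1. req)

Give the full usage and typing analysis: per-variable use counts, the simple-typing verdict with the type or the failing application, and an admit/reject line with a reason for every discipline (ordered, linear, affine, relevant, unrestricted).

variable uses: req (bound) ×1; acc (bound) ×1; key (bound) ×2; ctr (bound) ×0; env (bound) ×0; val (bound) ×0
uses in reading order: key, acc, key, req
typing: well-typed at (T2 -> T1) -> T2 -> (T2 -> ((T1 -> T3) -> T1 -> T2 -> T1) -> T3) -> T3
ordered ✗ (key ×2 used more than once (contraction); ctr, env, val never used (weakening))
linear ✗ (key ×2 used more than once (contraction); ctr, env, val never used (weakening))
affine ✗ (key ×2 used more than once (contraction))
relevant ✗ (ctr, env, val never used (weakening))
unrestricted ✓ (well-typed at (T2 -> T1) -> T2 -> (T2 -> ((T1 -> T3) -> T1 -> T2 -> T1) -> T3) -> T3; no restrictions here)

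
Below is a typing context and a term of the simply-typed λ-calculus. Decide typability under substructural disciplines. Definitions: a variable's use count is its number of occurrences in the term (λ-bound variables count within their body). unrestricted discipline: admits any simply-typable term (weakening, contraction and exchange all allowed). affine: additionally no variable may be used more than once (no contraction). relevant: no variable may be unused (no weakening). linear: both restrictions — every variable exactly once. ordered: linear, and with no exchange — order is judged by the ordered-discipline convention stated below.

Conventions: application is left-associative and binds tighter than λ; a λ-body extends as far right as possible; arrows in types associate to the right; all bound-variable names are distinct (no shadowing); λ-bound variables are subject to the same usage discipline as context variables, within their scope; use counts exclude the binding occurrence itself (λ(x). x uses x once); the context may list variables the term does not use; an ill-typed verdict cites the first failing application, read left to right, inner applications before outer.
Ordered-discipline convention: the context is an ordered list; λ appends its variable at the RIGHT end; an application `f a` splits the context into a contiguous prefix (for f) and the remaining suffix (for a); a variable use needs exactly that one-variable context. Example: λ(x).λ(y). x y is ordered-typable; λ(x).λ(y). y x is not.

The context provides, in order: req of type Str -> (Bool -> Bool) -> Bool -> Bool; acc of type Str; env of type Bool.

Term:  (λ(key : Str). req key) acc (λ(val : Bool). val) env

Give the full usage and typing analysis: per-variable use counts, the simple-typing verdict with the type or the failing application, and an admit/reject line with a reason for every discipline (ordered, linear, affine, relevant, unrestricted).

use counts: req=1, acc=1, env=1, key (bound)=1, val (bound)=1
use order (left to right): req, key, acc, val, env
typing: well-typed — term : Bool
ordered ✓ (single-use (req, acc, env, key, val), ordered derivation ok)
linear ✓ (each of req, acc, env, key, val used exactly once)
affine ✓ (no duplicate uses among req, acc, env, key, val)
relevant ✓ (req, acc, env, key, val: all used, weakening unneeded)
unrestricted ✓ (type-checks (Bool) and nothing is barred)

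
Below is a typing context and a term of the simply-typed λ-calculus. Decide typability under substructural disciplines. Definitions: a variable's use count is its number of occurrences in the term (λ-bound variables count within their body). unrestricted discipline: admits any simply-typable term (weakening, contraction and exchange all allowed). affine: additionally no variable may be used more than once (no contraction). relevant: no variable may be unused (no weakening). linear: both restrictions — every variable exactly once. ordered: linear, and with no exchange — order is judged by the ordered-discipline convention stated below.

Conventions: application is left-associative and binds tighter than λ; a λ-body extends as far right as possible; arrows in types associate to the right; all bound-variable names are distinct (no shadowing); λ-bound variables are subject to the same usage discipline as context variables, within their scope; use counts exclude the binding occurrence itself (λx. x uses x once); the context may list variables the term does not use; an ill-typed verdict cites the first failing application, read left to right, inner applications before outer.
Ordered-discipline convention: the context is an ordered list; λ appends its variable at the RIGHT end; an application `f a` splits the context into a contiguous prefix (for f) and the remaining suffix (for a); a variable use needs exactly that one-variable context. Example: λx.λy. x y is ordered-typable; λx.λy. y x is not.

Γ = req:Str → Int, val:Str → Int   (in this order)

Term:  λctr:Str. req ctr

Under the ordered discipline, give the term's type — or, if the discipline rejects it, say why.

not well-typed under ordered — val left unused
use counts: req ×1, val ×0, ctr [bound] ×1
uses in reading order: req, ctr
typing: ✓ — Str → Int
summary: ordered ✗ | linear ✗ | affine ✓ | relevant ✗ | unrestricted ✓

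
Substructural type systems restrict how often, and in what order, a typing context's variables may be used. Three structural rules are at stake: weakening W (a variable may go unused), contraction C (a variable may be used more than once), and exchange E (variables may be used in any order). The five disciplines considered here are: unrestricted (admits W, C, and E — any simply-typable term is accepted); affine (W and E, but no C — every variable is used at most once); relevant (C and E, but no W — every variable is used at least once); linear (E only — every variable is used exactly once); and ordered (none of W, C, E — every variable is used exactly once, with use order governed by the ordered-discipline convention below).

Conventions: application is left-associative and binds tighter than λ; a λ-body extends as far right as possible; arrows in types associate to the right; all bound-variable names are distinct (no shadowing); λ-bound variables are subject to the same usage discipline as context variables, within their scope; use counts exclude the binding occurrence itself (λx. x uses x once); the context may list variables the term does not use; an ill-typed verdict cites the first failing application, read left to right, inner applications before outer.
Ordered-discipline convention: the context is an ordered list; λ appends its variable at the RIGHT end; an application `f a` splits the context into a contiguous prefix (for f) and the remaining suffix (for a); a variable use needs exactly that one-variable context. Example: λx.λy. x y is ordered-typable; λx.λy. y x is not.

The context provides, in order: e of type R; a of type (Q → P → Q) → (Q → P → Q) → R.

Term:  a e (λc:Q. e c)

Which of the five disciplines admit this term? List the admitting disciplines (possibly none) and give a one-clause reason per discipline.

admitting disciplines: none
counts: e ×2, a ×1, c (λ-bound) ×1
order of uses: a, e, e, c
typing: ill-typed: an argument R mismatches the expected Q → P → Q
ordered ✗ (the type mismatch rejects it)
linear ✗ (not simply typable)
affine ✗ (fails simple typing)
relevant ✗ (a type mismatch blocks all five)
unrestricted ✗ (the type mismatch rejects it)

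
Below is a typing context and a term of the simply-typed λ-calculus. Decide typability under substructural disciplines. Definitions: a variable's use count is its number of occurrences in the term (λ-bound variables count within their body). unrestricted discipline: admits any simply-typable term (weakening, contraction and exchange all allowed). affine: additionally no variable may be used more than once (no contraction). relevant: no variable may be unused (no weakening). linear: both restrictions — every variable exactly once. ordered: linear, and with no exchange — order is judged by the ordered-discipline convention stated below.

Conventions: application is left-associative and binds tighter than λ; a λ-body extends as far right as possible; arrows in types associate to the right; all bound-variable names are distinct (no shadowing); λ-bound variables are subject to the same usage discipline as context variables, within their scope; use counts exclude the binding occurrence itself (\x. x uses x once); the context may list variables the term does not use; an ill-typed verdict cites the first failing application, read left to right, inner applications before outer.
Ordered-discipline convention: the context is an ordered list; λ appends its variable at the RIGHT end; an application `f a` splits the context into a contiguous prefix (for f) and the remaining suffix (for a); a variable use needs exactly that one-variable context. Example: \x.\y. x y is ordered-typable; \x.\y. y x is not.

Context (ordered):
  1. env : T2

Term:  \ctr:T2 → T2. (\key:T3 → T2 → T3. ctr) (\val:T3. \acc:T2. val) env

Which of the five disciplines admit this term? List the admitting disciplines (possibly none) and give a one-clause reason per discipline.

accepted by: affine, unrestricted
use counts: env: 1; ctr [bound]: 1; key [bound]: 0; val [bound]: 1; acc [bound]: 0
use order (left to right): ctr, val, env
typing: ✓ — (T2 → T2) → T2
ordered: ✗ — key, acc left unused
linear: ✗ — key, acc left unused
affine: ✓ — no duplicate uses among env, ctr, key, val, acc
relevant: ✗ — key, acc left unused
unrestricted: ✓ — typability at (T2 → T2) → T2 is all that's needed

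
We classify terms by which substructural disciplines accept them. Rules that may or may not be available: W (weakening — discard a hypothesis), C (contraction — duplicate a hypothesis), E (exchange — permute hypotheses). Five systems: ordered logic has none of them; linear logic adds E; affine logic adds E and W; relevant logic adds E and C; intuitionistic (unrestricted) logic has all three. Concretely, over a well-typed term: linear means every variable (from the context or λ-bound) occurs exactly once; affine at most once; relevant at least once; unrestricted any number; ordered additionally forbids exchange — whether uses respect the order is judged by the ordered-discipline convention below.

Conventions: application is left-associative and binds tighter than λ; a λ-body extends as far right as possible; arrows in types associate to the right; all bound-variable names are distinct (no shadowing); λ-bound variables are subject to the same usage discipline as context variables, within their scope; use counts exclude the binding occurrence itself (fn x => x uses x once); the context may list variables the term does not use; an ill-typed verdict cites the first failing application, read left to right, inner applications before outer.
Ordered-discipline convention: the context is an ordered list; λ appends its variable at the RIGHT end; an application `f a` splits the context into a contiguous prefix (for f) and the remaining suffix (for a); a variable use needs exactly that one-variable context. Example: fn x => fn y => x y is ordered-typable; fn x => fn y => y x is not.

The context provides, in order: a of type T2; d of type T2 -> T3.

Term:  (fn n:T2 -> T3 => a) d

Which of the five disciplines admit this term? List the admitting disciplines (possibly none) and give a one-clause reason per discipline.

admitting disciplines: affine, unrestricted
variable uses: a: 1×; d: 1×; n (bound): 0×
uses in reading order: a, d
typing: well-typed at T2
ordered: ✗, unused: n — weakening required
linear: ✗, unused: n — weakening required
affine: ✓, at most one use each (a, d, n)
relevant: ✗, unused: n — weakening required
unrestricted: ✓, simply typable at T2; W, C, E all held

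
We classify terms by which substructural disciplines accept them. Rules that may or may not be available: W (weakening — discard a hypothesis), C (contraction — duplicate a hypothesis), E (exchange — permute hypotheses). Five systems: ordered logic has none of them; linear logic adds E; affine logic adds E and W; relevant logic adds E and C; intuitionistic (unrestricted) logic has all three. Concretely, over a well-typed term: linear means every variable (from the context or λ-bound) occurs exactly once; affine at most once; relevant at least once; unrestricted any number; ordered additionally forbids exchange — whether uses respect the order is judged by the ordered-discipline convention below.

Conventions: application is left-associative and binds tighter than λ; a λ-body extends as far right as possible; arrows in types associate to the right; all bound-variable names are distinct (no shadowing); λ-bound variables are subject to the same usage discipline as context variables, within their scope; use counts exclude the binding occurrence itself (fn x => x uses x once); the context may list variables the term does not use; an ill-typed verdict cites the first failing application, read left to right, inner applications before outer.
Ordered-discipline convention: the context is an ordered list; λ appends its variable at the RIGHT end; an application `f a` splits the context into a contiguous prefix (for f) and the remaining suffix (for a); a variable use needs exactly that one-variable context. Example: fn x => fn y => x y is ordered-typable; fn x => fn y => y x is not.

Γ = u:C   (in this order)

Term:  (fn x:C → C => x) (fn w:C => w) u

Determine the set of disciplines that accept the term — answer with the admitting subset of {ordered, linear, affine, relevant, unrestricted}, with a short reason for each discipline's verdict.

accepted by: ordered, linear, affine, relevant, unrestricted
counts: u ×1, x [bound] ×1, w [bound] ×1
use order (left to right): x, w, u
typing: well-typed at C
ordered: ✓ — single-use (u, x, w), ordered derivation ok
linear: ✓ — exactly-once usage across u, x, w
affine: ✓ — u, x, w: no repeats, contraction unneeded
relevant: ✓ — none of u, x, w goes unused
unrestricted: ✓ — well-typed at C; no restrictions here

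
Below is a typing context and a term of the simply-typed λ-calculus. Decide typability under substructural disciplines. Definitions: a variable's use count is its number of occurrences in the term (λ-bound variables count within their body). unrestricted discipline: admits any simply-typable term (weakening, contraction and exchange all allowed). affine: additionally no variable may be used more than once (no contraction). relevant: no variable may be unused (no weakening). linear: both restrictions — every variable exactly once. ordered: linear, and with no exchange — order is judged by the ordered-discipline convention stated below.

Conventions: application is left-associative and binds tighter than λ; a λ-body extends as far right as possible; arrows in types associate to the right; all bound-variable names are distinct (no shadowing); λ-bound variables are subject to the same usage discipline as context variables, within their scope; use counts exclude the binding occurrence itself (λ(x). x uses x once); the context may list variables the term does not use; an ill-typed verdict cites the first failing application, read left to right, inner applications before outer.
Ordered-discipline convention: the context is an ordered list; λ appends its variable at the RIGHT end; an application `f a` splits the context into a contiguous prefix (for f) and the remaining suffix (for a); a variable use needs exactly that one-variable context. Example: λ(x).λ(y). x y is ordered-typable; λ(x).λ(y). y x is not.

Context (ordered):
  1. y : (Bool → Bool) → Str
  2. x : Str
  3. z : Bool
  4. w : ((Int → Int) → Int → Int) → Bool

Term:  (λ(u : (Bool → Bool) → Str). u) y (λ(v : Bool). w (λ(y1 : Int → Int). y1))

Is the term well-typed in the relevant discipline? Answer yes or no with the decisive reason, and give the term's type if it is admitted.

no — unused: x, z, v — weakening required
usage: y ×1, x ×0, z ×0, w ×1, u (λ-bound) ×1, v (λ-bound) ×0, y1 (λ-bound) ×1
use order (left to right): u, y, w, y1
typing: well-typed at Str
summary: ordered ✗ | linear ✗ | affine ✓ | relevant ✗ | unrestricted ✓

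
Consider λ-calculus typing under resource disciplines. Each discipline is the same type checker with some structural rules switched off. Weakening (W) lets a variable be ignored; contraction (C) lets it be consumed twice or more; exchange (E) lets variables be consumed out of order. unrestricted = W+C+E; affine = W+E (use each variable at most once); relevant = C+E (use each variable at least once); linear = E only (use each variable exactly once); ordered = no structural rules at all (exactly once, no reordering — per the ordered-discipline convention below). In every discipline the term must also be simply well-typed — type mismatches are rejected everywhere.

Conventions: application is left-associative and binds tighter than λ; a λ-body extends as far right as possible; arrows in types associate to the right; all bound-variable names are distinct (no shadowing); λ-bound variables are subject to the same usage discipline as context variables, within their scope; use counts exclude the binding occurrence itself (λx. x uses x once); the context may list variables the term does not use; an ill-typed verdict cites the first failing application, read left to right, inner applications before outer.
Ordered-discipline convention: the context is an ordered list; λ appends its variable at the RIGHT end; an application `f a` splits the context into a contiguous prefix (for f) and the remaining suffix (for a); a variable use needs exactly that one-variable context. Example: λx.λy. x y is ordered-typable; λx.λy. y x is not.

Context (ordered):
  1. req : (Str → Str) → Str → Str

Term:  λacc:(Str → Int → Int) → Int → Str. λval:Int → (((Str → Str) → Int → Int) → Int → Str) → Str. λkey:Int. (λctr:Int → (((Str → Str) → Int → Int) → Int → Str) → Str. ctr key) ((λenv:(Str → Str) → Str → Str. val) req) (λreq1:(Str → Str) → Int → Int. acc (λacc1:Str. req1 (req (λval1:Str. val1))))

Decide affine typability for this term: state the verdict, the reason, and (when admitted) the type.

no — req ×2 used more than once (contraction)
usage: req=2; acc (λ-bound)=1; val (λ-bound)=1; key (λ-bound)=1; ctr (λ-bound)=1; env (λ-bound)=0; req1 (λ-bound)=1; acc1 (λ-bound)=0; val1 (λ-bound)=1
left-to-right use order: ctr, key, val, req, acc, req1, req, val1
typing: ✓ — ((Str → Int → Int) → Int → Str) → (Int → (((Str → Str) → Int → Int) → Int → Str) → Str) → Int → Str
summary: ordered ✗, linear ✗, affine ✗, relevant ✗, unrestricted ✓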